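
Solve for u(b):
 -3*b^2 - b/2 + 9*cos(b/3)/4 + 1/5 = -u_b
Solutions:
 u(b) = C1 + b^3 + b^2/4 - b/5 - 27*sin(b/3)/4


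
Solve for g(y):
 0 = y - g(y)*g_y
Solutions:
 g(y) = -sqrt(C1 + y^2)
 g(y) = sqrt(C1 + y^2)


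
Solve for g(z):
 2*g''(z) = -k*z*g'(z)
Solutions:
 g(z) = Piecewise((-sqrt(pi)*C1*erf(sqrt(k)*z/2)/sqrt(k) - C2, (k > 0) | (k < 0)), (-C1*z - C2, True))


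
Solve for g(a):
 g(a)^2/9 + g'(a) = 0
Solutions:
 g(a) = 9/(C1 + a)


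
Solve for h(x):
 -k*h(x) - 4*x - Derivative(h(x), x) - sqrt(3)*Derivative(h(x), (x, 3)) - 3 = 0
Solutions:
 h(x) = C1*exp(x*(-2^(2/3)*3^(1/6)*(9*k + sqrt(81*k^2 + 4*sqrt(3)))^(1/3) + 2*6^(1/3)/(9*k + sqrt(81*k^2 + 4*sqrt(3)))^(1/3))/6) + C2*exp(x*(2^(2/3)*3^(1/6)*(9*k + sqrt(81*k^2 + 4*sqrt(3)))^(1/3) - 6^(2/3)*I*(9*k + sqrt(81*k^2 + 4*sqrt(3)))^(1/3) + 16*sqrt(3)/((9*k + sqrt(81*k^2 + 4*sqrt(3)))^(1/3)*(-2^(2/3)*3^(1/6) + 6^(2/3)*I)))/12) + C3*exp(x*(2^(2/3)*3^(1/6)*(9*k + sqrt(81*k^2 + 4*sqrt(3)))^(1/3) + 6^(2/3)*I*(9*k + sqrt(81*k^2 + 4*sqrt(3)))^(1/3) - 16*sqrt(3)/((9*k + sqrt(81*k^2 + 4*sqrt(3)))^(1/3)*(2^(2/3)*3^(1/6) + 6^(2/3)*I)))/12) - 4*x/k - 3/k + 4/k^2


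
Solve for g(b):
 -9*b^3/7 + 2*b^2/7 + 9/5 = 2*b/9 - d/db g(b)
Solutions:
 g(b) = C1 + 9*b^4/28 - 2*b^3/21 + b^2/9 - 9*b/5


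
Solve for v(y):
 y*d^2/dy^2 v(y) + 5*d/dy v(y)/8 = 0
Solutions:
 v(y) = C1 + C2*y^(3/8)


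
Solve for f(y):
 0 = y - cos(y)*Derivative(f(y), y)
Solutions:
 f(y) = C1 + Integral(y/cos(y), y)


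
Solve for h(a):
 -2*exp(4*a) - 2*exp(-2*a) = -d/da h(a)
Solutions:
 h(a) = C1 + exp(4*a)/2 - exp(-2*a)


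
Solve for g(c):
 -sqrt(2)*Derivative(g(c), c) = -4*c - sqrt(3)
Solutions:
 g(c) = C1 + sqrt(2)*c^2 + sqrt(6)*c/2


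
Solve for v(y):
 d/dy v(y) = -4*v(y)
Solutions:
 v(y) = C1*exp(-4*y)


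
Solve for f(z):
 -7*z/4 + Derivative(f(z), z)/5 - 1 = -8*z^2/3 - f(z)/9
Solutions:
 f(z) = C1*exp(-5*z/9) - 24*z^2 + 2043*z/20 - 17487/100


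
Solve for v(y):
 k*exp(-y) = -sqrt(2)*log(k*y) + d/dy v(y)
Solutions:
 v(y) = C1 - k*exp(-y) + sqrt(2)*y*log(k*y) - sqrt(2)*y


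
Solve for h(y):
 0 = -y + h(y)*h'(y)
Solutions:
 h(y) = -sqrt(C1 + y^2)
 h(y) = sqrt(C1 + y^2)


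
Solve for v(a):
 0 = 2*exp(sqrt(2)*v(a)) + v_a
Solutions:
 v(a) = sqrt(2)*(2*log(1/(C1 + 2*a)) - log(2))/4


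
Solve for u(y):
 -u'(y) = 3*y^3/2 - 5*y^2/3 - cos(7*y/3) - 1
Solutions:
 u(y) = C1 - 3*y^4/8 + 5*y^3/9 + y + 3*sin(7*y/3)/7


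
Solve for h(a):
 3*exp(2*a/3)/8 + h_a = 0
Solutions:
 h(a) = C1 - 9*exp(2*a/3)/16


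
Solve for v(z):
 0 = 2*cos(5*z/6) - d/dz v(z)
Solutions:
 v(z) = C1 + 12*sin(5*z/6)/5


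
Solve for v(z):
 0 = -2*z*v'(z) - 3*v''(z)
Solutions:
 v(z) = C1 + C2*erf(sqrt(3)*z/3)


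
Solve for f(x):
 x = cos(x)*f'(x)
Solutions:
 f(x) = C1 + Integral(x/cos(x), x)


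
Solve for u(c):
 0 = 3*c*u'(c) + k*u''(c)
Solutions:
 u(c) = C1 + C2*sqrt(k)*erf(sqrt(6)*c*sqrt(1/k)/2)


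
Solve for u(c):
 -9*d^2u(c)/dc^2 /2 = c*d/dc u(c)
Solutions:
 u(c) = C1 + C2*erf(c/3)


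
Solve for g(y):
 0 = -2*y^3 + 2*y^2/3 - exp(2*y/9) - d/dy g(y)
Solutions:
 g(y) = C1 - y^4/2 + 2*y^3/9 - 9*exp(2*y/9)/2


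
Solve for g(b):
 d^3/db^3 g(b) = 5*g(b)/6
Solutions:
 g(b) = C3*exp(5^(1/3)*6^(2/3)*b/6) + (C1*sin(2^(2/3)*3^(1/6)*5^(1/3)*b/4) + C2*cos(2^(2/3)*3^(1/6)*5^(1/3)*b/4))*exp(-5^(1/3)*6^(2/3)*b/12)


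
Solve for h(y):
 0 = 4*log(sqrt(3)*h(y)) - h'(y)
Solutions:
 -Integral(1/(2*log(_y) + log(3)), (_y, h(y)))/2 = C1 - y


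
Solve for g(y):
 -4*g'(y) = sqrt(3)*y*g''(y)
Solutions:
 g(y) = C1 + C2*y^(1 - 4*sqrt(3)/3)


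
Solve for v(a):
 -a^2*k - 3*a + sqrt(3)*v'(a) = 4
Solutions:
 v(a) = C1 + sqrt(3)*a^3*k/9 + sqrt(3)*a^2/2 + 4*sqrt(3)*a/3


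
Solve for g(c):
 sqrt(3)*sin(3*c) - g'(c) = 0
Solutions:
 g(c) = C1 - sqrt(3)*cos(3*c)/3


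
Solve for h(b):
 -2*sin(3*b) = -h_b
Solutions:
 h(b) = C1 - 2*cos(3*b)/3


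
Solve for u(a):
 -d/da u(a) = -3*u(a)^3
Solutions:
 u(a) = -sqrt(2)*sqrt(-1/(C1 + 3*a))/2
 u(a) = sqrt(2)*sqrt(-1/(C1 + 3*a))/2


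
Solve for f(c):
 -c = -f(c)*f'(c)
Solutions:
 f(c) = -sqrt(C1 + c^2)
 f(c) = sqrt(C1 + c^2)


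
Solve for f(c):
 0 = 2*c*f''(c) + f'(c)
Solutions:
 f(c) = C1 + C2*sqrt(c)


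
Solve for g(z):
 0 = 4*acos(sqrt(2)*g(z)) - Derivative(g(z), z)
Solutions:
 Integral(1/acos(sqrt(2)*_y), (_y, g(z))) = C1 + 4*z


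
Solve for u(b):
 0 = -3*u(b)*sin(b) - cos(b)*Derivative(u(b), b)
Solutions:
 u(b) = C1*cos(b)^3


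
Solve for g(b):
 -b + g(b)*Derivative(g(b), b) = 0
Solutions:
 g(b) = -sqrt(C1 + b^2)
 g(b) = sqrt(C1 + b^2)


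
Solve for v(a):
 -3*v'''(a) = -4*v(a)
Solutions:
 v(a) = C3*exp(6^(2/3)*a/3) + (C1*sin(2^(2/3)*3^(1/6)*a/2) + C2*cos(2^(2/3)*3^(1/6)*a/2))*exp(-6^(2/3)*a/6)


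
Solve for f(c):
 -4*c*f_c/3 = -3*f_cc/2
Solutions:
 f(c) = C1 + C2*erfi(2*c/3)


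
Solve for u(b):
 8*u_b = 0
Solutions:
 u(b) = C1


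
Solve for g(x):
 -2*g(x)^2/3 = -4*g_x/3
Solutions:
 g(x) = -2/(C1 + x)


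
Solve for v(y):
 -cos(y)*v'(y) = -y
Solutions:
 v(y) = C1 + Integral(y/cos(y), y)


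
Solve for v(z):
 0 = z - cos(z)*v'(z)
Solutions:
 v(z) = C1 + Integral(z/cos(z), z)


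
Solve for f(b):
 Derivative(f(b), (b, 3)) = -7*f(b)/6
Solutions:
 f(b) = C3*exp(-6^(2/3)*7^(1/3)*b/6) + (C1*sin(2^(2/3)*3^(1/6)*7^(1/3)*b/4) + C2*cos(2^(2/3)*3^(1/6)*7^(1/3)*b/4))*exp(6^(2/3)*7^(1/3)*b/12)


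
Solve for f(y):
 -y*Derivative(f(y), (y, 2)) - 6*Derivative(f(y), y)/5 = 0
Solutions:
 f(y) = C1 + C2/y^(1/5)


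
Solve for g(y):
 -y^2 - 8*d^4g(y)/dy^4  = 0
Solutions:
 g(y) = C1 + C2*y + C3*y^2 + C4*y^3 - y^6/2880


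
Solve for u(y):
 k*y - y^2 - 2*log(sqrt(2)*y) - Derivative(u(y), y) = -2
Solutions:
 u(y) = C1 + k*y^2/2 - y^3/3 - 2*y*log(y) - y*log(2) + 4*y


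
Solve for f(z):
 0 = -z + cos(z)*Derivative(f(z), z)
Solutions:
 f(z) = C1 + Integral(z/cos(z), z)


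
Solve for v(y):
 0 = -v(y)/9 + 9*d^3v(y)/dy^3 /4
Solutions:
 v(y) = C3*exp(6^(2/3)*y/9) + (C1*sin(2^(2/3)*3^(1/6)*y/6) + C2*cos(2^(2/3)*3^(1/6)*y/6))*exp(-6^(2/3)*y/18)


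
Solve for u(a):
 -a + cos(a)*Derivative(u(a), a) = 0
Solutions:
 u(a) = C1 + Integral(a/cos(a), a)


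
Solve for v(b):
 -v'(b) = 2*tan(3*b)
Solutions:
 v(b) = C1 + 2*log(cos(3*b))/3


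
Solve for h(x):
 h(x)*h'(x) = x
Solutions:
 h(x) = -sqrt(C1 + x^2)
 h(x) = sqrt(C1 + x^2)


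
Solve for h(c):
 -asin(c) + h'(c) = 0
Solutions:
 h(c) = C1 + c*asin(c) + sqrt(1 - c^2)


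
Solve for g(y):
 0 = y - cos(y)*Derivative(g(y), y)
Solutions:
 g(y) = C1 + Integral(y/cos(y), y)


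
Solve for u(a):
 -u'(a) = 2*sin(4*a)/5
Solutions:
 u(a) = C1 + cos(4*a)/10


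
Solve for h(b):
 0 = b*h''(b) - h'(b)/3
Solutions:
 h(b) = C1 + C2*b^(4/3)


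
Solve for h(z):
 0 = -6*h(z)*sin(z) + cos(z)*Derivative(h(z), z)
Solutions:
 h(z) = C1/cos(z)^6


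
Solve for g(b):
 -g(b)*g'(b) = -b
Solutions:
 g(b) = -sqrt(C1 + b^2)
 g(b) = sqrt(C1 + b^2)


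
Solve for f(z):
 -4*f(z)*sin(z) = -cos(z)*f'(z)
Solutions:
 f(z) = C1/cos(z)^4


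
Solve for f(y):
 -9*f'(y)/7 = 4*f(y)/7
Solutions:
 f(y) = C1*exp(-4*y/9)


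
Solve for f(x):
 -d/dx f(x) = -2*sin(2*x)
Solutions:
 f(x) = C1 - cos(2*x)


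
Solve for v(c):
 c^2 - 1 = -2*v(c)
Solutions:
 v(c) = 1/2 - c^2/2


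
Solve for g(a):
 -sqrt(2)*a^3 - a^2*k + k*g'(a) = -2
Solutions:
 g(a) = C1 + sqrt(2)*a^4/(4*k) + a^3/3 - 2*a/k


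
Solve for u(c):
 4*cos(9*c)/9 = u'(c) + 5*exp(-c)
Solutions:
 u(c) = C1 + 4*sin(9*c)/81 + 5*exp(-c)


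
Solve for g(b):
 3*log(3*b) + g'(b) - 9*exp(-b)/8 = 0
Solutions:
 g(b) = C1 - 3*b*log(b) + 3*b*(1 - log(3)) - 9*exp(-b)/8


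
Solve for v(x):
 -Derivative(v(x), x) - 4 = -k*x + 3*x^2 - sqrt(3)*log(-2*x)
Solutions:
 v(x) = C1 + k*x^2/2 - x^3 + sqrt(3)*x*log(-x) + x*(-4 - sqrt(3) + sqrt(3)*log(2))


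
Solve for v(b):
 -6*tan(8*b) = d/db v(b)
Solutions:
 v(b) = C1 + 3*log(cos(8*b))/4


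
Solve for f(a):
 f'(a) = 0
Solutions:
 f(a) = C1


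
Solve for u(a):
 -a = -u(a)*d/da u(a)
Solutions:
 u(a) = -sqrt(C1 + a^2)
 u(a) = sqrt(C1 + a^2)


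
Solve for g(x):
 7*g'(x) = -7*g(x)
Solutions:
 g(x) = C1*exp(-x)


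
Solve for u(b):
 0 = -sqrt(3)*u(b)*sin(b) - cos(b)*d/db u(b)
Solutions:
 u(b) = C1*cos(b)^(sqrt(3))


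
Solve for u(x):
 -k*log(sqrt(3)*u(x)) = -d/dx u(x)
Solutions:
 Integral(1/(2*log(_y) + log(3)), (_y, u(x))) = C1 + k*x/2


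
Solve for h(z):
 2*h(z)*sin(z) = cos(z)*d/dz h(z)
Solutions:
 h(z) = C1/cos(z)^2


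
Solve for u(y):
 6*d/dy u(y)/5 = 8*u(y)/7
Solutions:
 u(y) = C1*exp(20*y/21)


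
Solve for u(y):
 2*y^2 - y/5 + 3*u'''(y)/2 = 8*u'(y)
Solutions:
 u(y) = C1 + C2*exp(-4*sqrt(3)*y/3) + C3*exp(4*sqrt(3)*y/3) + y^3/12 - y^2/80 + 3*y/32


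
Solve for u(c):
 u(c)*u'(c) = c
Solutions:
 u(c) = -sqrt(C1 + c^2)
 u(c) = sqrt(C1 + c^2)


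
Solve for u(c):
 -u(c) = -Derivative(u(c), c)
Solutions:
 u(c) = C1*exp(c)


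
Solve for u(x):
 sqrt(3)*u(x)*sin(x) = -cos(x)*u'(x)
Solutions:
 u(x) = C1*cos(x)^(sqrt(3))


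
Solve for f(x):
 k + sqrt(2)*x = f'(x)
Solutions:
 f(x) = C1 + k*x + sqrt(2)*x^2/2


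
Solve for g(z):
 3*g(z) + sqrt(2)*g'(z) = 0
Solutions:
 g(z) = C1*exp(-3*sqrt(2)*z/2)


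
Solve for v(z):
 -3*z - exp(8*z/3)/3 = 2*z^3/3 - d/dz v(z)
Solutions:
 v(z) = C1 + z^4/6 + 3*z^2/2 + exp(8*z/3)/8


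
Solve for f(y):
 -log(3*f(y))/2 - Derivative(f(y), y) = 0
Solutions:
 2*Integral(1/(log(_y) + log(3)), (_y, f(y))) = C1 - y


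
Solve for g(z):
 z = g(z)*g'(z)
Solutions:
 g(z) = -sqrt(C1 + z^2)
 g(z) = sqrt(C1 + z^2)


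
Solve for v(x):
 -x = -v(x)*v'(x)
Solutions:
 v(x) = -sqrt(C1 + x^2)
 v(x) = sqrt(C1 + x^2)


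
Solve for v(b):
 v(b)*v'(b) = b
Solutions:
 v(b) = -sqrt(C1 + b^2)
 v(b) = sqrt(C1 + b^2)


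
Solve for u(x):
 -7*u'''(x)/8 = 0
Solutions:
 u(x) = C1 + C2*x + C3*x^2


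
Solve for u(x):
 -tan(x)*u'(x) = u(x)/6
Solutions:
 u(x) = C1/sin(x)^(1/6)


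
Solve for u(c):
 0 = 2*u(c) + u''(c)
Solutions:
 u(c) = C1*sin(sqrt(2)*c) + C2*cos(sqrt(2)*c)


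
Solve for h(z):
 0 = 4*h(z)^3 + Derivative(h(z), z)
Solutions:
 h(z) = -sqrt(2)*sqrt(-1/(C1 - 4*z))/2
 h(z) = sqrt(2)*sqrt(-1/(C1 - 4*z))/2


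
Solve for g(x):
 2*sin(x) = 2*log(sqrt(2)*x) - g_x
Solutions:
 g(x) = C1 + 2*x*log(x) - 2*x + x*log(2) + 2*cos(x)


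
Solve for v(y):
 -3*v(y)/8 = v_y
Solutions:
 v(y) = C1*exp(-3*y/8)


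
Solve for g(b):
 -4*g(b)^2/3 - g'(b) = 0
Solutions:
 g(b) = 3/(C1 + 4*b)


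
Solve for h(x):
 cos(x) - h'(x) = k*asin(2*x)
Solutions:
 h(x) = C1 - k*(x*asin(2*x) + sqrt(1 - 4*x^2)/2) + sin(x)


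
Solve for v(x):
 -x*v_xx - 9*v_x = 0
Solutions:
 v(x) = C1 + C2/x^8


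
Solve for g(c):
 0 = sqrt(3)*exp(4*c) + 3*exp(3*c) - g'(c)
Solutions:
 g(c) = C1 + sqrt(3)*exp(4*c)/4 + exp(3*c)


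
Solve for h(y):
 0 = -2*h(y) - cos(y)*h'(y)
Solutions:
 h(y) = C1*(sin(y) - 1)/(sin(y) + 1)


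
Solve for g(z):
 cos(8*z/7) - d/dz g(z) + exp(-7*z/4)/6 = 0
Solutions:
 g(z) = C1 + 7*sin(8*z/7)/8 - 2*exp(-7*z/4)/21


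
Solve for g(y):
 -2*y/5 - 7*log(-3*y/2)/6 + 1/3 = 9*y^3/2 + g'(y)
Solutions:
 g(y) = C1 - 9*y^4/8 - y^2/5 - 7*y*log(-y)/6 + y*(-7*log(3) + 7*log(2) + 9)/6


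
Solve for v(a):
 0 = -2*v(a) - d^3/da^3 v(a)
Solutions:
 v(a) = C3*exp(-2^(1/3)*a) + (C1*sin(2^(1/3)*sqrt(3)*a/2) + C2*cos(2^(1/3)*sqrt(3)*a/2))*exp(2^(1/3)*a/2)


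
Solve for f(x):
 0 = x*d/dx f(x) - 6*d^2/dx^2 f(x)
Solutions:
 f(x) = C1 + C2*erfi(sqrt(3)*x/6)


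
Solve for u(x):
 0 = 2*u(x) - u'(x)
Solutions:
 u(x) = C1*exp(2*x)


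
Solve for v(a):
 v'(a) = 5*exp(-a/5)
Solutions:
 v(a) = C1 - 25*exp(-a/5)


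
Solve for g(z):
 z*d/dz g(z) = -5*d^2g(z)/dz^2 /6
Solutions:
 g(z) = C1 + C2*erf(sqrt(15)*z/5)


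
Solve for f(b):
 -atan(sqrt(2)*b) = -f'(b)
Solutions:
 f(b) = C1 + b*atan(sqrt(2)*b) - sqrt(2)*log(2*b^2 + 1)/4


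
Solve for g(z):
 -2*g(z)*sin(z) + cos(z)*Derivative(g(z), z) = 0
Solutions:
 g(z) = C1/cos(z)^2


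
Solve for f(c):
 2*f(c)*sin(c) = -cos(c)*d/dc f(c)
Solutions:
 f(c) = C1*cos(c)^2


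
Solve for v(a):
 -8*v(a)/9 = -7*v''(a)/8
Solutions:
 v(a) = C1*exp(-8*sqrt(7)*a/21) + C2*exp(8*sqrt(7)*a/21)


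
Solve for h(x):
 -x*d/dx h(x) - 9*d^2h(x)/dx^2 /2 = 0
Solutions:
 h(x) = C1 + C2*erf(x/3)


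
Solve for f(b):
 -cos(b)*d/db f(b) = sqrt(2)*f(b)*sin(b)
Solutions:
 f(b) = C1*cos(b)^(sqrt(2))


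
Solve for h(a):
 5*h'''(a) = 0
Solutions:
 h(a) = C1 + C2*a + C3*a^2


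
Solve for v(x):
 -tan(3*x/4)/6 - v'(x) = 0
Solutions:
 v(x) = C1 + 2*log(cos(3*x/4))/9


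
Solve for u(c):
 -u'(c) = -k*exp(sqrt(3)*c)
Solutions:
 u(c) = C1 + sqrt(3)*k*exp(sqrt(3)*c)/3


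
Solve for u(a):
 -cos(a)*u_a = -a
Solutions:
 u(a) = C1 + Integral(a/cos(a), a)


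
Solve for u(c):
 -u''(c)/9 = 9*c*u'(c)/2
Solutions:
 u(c) = C1 + C2*erf(9*c/2)


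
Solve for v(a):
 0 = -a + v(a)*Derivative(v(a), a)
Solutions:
 v(a) = -sqrt(C1 + a^2)
 v(a) = sqrt(C1 + a^2)


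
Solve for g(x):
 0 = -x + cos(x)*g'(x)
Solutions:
 g(x) = C1 + Integral(x/cos(x), x)


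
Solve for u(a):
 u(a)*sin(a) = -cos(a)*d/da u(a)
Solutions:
 u(a) = C1*cos(a)


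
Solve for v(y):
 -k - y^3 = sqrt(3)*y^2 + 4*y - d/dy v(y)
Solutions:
 v(y) = C1 + k*y + y^4/4 + sqrt(3)*y^3/3 + 2*y^2


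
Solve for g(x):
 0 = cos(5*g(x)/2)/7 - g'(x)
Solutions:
 -x/7 - log(sin(5*g(x)/2) - 1)/5 + log(sin(5*g(x)/2) + 1)/5 = C1


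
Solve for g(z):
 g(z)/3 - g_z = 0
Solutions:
 g(z) = C1*exp(z/3)


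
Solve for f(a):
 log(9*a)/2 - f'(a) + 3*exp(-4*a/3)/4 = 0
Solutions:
 f(a) = C1 + a*log(a)/2 + a*(-1/2 + log(3)) - 9*exp(-4*a/3)/16


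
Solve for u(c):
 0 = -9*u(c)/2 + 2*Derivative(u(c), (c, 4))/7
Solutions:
 u(c) = C1*exp(-sqrt(6)*7^(1/4)*c/2) + C2*exp(sqrt(6)*7^(1/4)*c/2) + C3*sin(sqrt(6)*7^(1/4)*c/2) + C4*cos(sqrt(6)*7^(1/4)*c/2)


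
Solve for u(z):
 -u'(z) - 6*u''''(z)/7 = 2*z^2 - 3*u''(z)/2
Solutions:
 u(z) = C1 + C2*exp(21^(1/3)*z*(21^(1/3)/(sqrt(15) + 6)^(1/3) + (sqrt(15) + 6)^(1/3))/12)*sin(3^(1/6)*7^(1/3)*z*(-3^(2/3)*(sqrt(15) + 6)^(1/3) + 3*7^(1/3)/(sqrt(15) + 6)^(1/3))/12) + C3*exp(21^(1/3)*z*(21^(1/3)/(sqrt(15) + 6)^(1/3) + (sqrt(15) + 6)^(1/3))/12)*cos(3^(1/6)*7^(1/3)*z*(-3^(2/3)*(sqrt(15) + 6)^(1/3) + 3*7^(1/3)/(sqrt(15) + 6)^(1/3))/12) + C4*exp(-21^(1/3)*z*(21^(1/3)/(sqrt(15) + 6)^(1/3) + (sqrt(15) + 6)^(1/3))/6) - 2*z^3/3 - 3*z^2 - 9*z


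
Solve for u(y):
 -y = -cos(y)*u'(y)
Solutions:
 u(y) = C1 + Integral(y/cos(y), y)


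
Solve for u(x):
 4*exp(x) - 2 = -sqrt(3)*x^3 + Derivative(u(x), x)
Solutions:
 u(x) = C1 + sqrt(3)*x^4/4 - 2*x + 4*exp(x)


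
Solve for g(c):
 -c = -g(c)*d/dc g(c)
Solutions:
 g(c) = -sqrt(C1 + c^2)
 g(c) = sqrt(C1 + c^2)


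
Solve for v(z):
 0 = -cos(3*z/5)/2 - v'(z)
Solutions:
 v(z) = C1 - 5*sin(3*z/5)/6


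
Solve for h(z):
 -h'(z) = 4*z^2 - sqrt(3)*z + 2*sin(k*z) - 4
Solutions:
 h(z) = C1 - 4*z^3/3 + sqrt(3)*z^2/2 + 4*z + 2*cos(k*z)/k


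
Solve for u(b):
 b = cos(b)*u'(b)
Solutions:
 u(b) = C1 + Integral(b/cos(b), b)


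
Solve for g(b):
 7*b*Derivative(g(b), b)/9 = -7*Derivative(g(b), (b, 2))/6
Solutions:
 g(b) = C1 + C2*erf(sqrt(3)*b/3)


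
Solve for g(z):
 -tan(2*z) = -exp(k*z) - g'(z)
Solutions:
 g(z) = C1 - Piecewise((exp(k*z)/k, Ne(k, 0)), (z, True)) - log(cos(2*z))/2


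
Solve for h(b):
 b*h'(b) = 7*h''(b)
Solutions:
 h(b) = C1 + C2*erfi(sqrt(14)*b/14)


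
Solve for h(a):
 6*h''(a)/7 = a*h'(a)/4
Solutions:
 h(a) = C1 + C2*erfi(sqrt(21)*a/12)


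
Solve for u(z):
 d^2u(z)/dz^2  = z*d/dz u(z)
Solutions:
 u(z) = C1 + C2*erfi(sqrt(2)*z/2)


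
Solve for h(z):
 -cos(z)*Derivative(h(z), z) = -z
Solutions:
 h(z) = C1 + Integral(z/cos(z), z)


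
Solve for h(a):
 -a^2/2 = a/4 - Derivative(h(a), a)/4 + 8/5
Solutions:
 h(a) = C1 + 2*a^3/3 + a^2/2 + 32*a/5


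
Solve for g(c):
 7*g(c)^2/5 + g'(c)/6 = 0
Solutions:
 g(c) = 5/(C1 + 42*c)


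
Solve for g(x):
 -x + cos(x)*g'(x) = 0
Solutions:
 g(x) = C1 + Integral(x/cos(x), x)


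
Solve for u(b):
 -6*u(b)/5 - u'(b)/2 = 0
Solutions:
 u(b) = C1*exp(-12*b/5)


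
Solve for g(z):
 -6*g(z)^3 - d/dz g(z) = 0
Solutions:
 g(z) = -sqrt(2)*sqrt(-1/(C1 - 6*z))/2
 g(z) = sqrt(2)*sqrt(-1/(C1 - 6*z))/2


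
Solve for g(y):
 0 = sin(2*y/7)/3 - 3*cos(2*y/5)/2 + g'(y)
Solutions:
 g(y) = C1 + 15*sin(2*y/5)/4 + 7*cos(2*y/7)/6


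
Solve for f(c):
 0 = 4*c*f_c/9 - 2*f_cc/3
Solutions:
 f(c) = C1 + C2*erfi(sqrt(3)*c/3)


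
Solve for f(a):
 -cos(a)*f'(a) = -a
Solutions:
 f(a) = C1 + Integral(a/cos(a), a)


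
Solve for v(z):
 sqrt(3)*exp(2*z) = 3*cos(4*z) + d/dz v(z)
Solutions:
 v(z) = C1 + sqrt(3)*exp(2*z)/2 - 3*sin(4*z)/4


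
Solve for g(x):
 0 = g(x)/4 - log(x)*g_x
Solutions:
 g(x) = C1*exp(li(x)/4)


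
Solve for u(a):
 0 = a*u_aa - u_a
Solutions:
 u(a) = C1 + C2*a^2


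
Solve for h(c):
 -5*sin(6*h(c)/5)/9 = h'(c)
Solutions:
 5*c/9 + 5*log(cos(6*h(c)/5) - 1)/12 - 5*log(cos(6*h(c)/5) + 1)/12 = C1


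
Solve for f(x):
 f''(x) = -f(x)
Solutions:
 f(x) = C1*sin(x) + C2*cos(x)


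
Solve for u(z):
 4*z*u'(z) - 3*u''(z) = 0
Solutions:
 u(z) = C1 + C2*erfi(sqrt(6)*z/3)


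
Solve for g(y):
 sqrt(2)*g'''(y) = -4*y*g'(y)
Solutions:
 g(y) = C1 + Integral(C2*airyai(-sqrt(2)*y) + C3*airybi(-sqrt(2)*y), y)


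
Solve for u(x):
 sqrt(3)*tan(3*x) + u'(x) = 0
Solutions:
 u(x) = C1 + sqrt(3)*log(cos(3*x))/3


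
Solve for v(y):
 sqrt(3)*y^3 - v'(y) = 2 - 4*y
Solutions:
 v(y) = C1 + sqrt(3)*y^4/4 + 2*y^2 - 2*y


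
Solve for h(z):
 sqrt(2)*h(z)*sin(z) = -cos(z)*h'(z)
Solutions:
 h(z) = C1*cos(z)^(sqrt(2))


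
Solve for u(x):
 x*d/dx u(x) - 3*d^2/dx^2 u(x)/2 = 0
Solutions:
 u(x) = C1 + C2*erfi(sqrt(3)*x/3)


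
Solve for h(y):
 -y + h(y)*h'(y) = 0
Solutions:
 h(y) = -sqrt(C1 + y^2)
 h(y) = sqrt(C1 + y^2)


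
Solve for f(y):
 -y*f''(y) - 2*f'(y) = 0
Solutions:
 f(y) = C1 + C2/y


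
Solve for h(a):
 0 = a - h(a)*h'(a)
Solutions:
 h(a) = -sqrt(C1 + a^2)
 h(a) = sqrt(C1 + a^2)


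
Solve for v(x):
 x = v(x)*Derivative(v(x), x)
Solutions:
 v(x) = -sqrt(C1 + x^2)
 v(x) = sqrt(C1 + x^2)


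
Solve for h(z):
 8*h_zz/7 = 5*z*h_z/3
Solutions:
 h(z) = C1 + C2*erfi(sqrt(105)*z/12)


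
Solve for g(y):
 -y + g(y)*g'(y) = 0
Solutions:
 g(y) = -sqrt(C1 + y^2)
 g(y) = sqrt(C1 + y^2)


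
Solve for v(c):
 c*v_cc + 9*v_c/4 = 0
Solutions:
 v(c) = C1 + C2/c^(5/4)


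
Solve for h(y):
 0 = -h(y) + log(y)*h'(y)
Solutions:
 h(y) = C1*exp(li(y))


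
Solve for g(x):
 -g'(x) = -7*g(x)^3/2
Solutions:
 g(x) = -sqrt(-1/(C1 + 7*x))
 g(x) = sqrt(-1/(C1 + 7*x))


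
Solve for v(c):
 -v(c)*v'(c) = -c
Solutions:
 v(c) = -sqrt(C1 + c^2)
 v(c) = sqrt(C1 + c^2)


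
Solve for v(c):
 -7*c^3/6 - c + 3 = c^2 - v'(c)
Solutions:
 v(c) = C1 + 7*c^4/24 + c^3/3 + c^2/2 - 3*c


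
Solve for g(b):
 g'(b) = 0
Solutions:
 g(b) = C1


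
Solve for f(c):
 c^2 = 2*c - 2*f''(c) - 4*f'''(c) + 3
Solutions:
 f(c) = C1 + C2*c + C3*exp(-c/2) - c^4/24 + c^3/2 - 9*c^2/4


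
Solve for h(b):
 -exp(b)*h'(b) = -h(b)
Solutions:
 h(b) = C1*exp(-exp(-b))


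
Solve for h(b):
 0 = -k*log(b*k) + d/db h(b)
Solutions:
 h(b) = C1 + b*k*log(b*k) - b*k


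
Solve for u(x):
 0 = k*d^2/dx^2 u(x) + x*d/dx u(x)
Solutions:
 u(x) = C1 + C2*sqrt(k)*erf(sqrt(2)*x*sqrt(1/k)/2)


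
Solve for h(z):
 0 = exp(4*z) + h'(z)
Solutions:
 h(z) = C1 - exp(4*z)/4


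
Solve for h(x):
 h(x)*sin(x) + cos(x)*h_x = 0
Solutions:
 h(x) = C1*cos(x)


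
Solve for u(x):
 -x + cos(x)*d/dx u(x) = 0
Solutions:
 u(x) = C1 + Integral(x/cos(x), x)


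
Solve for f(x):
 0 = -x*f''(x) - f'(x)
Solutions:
 f(x) = C1 + C2*log(x)


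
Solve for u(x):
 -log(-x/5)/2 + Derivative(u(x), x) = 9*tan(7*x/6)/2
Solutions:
 u(x) = C1 + x*log(-x)/2 - x*log(5)/2 - x/2 - 27*log(cos(7*x/6))/7


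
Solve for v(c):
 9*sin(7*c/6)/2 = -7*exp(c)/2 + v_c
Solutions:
 v(c) = C1 + 7*exp(c)/2 - 27*cos(7*c/6)/7


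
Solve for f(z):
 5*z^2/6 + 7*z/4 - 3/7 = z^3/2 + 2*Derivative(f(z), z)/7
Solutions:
 f(z) = C1 - 7*z^4/16 + 35*z^3/36 + 49*z^2/16 - 3*z/2


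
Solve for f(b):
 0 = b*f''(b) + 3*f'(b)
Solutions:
 f(b) = C1 + C2/b^2


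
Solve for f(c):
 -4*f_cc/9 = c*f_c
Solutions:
 f(c) = C1 + C2*erf(3*sqrt(2)*c/4)


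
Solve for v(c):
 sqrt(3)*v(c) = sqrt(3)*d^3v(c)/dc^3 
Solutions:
 v(c) = C3*exp(c) + (C1*sin(sqrt(3)*c/2) + C2*cos(sqrt(3)*c/2))*exp(-c/2)


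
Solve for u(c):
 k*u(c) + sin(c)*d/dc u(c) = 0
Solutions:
 u(c) = C1*exp(k*(-log(cos(c) - 1) + log(cos(c) + 1))/2)


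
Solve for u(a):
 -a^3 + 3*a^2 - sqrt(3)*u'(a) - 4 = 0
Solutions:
 u(a) = C1 - sqrt(3)*a^4/12 + sqrt(3)*a^3/3 - 4*sqrt(3)*a/3


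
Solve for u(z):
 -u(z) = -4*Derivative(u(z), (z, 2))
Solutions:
 u(z) = C1*exp(-z/2) + C2*exp(z/2)


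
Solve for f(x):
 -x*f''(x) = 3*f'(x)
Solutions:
 f(x) = C1 + C2/x^2


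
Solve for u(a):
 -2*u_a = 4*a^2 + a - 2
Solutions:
 u(a) = C1 - 2*a^3/3 - a^2/4 + a


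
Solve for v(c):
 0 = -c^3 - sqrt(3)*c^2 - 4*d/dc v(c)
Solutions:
 v(c) = C1 - c^4/16 - sqrt(3)*c^3/12


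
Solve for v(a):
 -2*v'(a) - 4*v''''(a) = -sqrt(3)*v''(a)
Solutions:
 v(a) = C1 + C2*exp(a*(3^(5/6)/(sqrt(36 - sqrt(3)) + 6)^(1/3) + 3^(2/3)*(sqrt(36 - sqrt(3)) + 6)^(1/3))/12)*sin(a*(-3^(1/6)*(sqrt(36 - sqrt(3)) + 6)^(1/3) + 3^(1/3)/(sqrt(36 - sqrt(3)) + 6)^(1/3))/4) + C3*exp(a*(3^(5/6)/(sqrt(36 - sqrt(3)) + 6)^(1/3) + 3^(2/3)*(sqrt(36 - sqrt(3)) + 6)^(1/3))/12)*cos(a*(-3^(1/6)*(sqrt(36 - sqrt(3)) + 6)^(1/3) + 3^(1/3)/(sqrt(36 - sqrt(3)) + 6)^(1/3))/4) + C4*exp(-a*(3^(5/6)/(sqrt(36 - sqrt(3)) + 6)^(1/3) + 3^(2/3)*(sqrt(36 - sqrt(3)) + 6)^(1/3))/6)


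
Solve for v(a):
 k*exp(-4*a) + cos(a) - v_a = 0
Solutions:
 v(a) = C1 - k*exp(-4*a)/4 + sin(a)


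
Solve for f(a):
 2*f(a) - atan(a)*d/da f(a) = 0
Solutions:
 f(a) = C1*exp(2*Integral(1/atan(a), a))


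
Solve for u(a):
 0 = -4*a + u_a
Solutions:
 u(a) = C1 + 2*a^2


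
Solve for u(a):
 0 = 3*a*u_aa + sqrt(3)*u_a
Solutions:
 u(a) = C1 + C2*a^(1 - sqrt(3)/3)


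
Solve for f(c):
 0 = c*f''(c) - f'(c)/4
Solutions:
 f(c) = C1 + C2*c^(5/4)


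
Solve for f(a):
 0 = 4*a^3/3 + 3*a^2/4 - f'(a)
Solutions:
 f(a) = C1 + a^4/3 + a^3/4


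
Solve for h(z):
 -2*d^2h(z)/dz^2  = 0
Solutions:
 h(z) = C1 + C2*z


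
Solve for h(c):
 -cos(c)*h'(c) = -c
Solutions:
 h(c) = C1 + Integral(c/cos(c), c)


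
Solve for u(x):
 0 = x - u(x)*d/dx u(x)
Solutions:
 u(x) = -sqrt(C1 + x^2)
 u(x) = sqrt(C1 + x^2)


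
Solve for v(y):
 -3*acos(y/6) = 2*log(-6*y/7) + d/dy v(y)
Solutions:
 v(y) = C1 - 2*y*log(-y) - 3*y*acos(y/6) - 2*y*log(6) + 2*y + 2*y*log(7) + 3*sqrt(36 - y^2)


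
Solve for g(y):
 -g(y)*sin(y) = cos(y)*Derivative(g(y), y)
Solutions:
 g(y) = C1*cos(y)


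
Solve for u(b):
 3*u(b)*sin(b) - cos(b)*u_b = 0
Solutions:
 u(b) = C1/cos(b)^3


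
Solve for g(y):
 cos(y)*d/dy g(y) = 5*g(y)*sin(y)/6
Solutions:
 g(y) = C1/cos(y)^(5/6)


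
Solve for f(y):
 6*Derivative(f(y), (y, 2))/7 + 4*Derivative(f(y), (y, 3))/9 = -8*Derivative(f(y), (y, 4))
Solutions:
 f(y) = C1 + C2*y + (C3*sin(sqrt(6755)*y/252) + C4*cos(sqrt(6755)*y/252))*exp(-y/36)


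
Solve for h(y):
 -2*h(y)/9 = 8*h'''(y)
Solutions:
 h(y) = C3*exp(-6^(1/3)*y/6) + (C1*sin(2^(1/3)*3^(5/6)*y/12) + C2*cos(2^(1/3)*3^(5/6)*y/12))*exp(6^(1/3)*y/12)


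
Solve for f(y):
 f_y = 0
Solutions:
 f(y) = C1


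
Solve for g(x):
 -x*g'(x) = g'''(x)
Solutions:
 g(x) = C1 + Integral(C2*airyai(-x) + C3*airybi(-x), x)


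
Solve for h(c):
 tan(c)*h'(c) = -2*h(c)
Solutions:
 h(c) = C1/sin(c)^2


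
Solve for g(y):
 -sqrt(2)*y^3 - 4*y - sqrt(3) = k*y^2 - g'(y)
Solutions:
 g(y) = C1 + k*y^3/3 + sqrt(2)*y^4/4 + 2*y^2 + sqrt(3)*y


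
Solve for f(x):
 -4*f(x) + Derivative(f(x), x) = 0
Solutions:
 f(x) = C1*exp(4*x)


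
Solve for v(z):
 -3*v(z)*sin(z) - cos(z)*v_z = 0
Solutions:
 v(z) = C1*cos(z)^3


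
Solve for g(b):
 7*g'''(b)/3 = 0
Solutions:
 g(b) = C1 + C2*b + C3*b^2


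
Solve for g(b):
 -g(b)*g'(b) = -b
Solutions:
 g(b) = -sqrt(C1 + b^2)
 g(b) = sqrt(C1 + b^2)


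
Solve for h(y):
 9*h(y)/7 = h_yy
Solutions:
 h(y) = C1*exp(-3*sqrt(7)*y/7) + C2*exp(3*sqrt(7)*y/7)


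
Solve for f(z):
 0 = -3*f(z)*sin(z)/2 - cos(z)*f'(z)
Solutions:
 f(z) = C1*cos(z)^(3/2)


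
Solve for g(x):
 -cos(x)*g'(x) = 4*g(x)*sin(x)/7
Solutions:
 g(x) = C1*cos(x)^(4/7)


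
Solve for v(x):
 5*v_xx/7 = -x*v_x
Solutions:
 v(x) = C1 + C2*erf(sqrt(70)*x/10)


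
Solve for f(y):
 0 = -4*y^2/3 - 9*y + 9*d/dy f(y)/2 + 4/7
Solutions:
 f(y) = C1 + 8*y^3/81 + y^2 - 8*y/63


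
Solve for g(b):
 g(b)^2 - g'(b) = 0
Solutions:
 g(b) = -1/(C1 + b)


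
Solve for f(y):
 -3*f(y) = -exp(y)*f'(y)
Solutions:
 f(y) = C1*exp(-3*exp(-y))


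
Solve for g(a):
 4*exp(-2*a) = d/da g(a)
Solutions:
 g(a) = C1 - 2*exp(-2*a)


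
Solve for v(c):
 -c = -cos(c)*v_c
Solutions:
 v(c) = C1 + Integral(c/cos(c), c)


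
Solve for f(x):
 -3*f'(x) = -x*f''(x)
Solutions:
 f(x) = C1 + C2*x^4


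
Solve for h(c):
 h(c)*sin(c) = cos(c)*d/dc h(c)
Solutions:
 h(c) = C1/cos(c)


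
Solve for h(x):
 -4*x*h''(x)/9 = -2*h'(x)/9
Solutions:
 h(x) = C1 + C2*x^(3/2)


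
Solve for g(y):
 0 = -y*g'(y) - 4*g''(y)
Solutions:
 g(y) = C1 + C2*erf(sqrt(2)*y/4)


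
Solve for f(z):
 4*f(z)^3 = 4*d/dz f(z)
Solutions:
 f(z) = -sqrt(2)*sqrt(-1/(C1 + z))/2
 f(z) = sqrt(2)*sqrt(-1/(C1 + z))/2


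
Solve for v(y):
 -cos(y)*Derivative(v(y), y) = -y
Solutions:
 v(y) = C1 + Integral(y/cos(y), y)


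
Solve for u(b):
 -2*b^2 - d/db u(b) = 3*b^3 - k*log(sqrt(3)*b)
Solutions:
 u(b) = C1 - 3*b^4/4 - 2*b^3/3 + b*k*log(b) - b*k + b*k*log(3)/2


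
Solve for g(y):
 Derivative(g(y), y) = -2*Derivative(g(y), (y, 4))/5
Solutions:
 g(y) = C1 + C4*exp(-2^(2/3)*5^(1/3)*y/2) + (C2*sin(2^(2/3)*sqrt(3)*5^(1/3)*y/4) + C3*cos(2^(2/3)*sqrt(3)*5^(1/3)*y/4))*exp(2^(2/3)*5^(1/3)*y/4)


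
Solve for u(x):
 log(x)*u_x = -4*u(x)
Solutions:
 u(x) = C1*exp(-4*li(x))


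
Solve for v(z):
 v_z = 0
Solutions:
 v(z) = C1


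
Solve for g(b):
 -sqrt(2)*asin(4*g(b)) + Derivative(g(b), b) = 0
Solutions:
 Integral(1/asin(4*_y), (_y, g(b))) = C1 + sqrt(2)*b


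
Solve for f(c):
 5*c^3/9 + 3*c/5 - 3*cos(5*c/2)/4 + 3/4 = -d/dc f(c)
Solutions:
 f(c) = C1 - 5*c^4/36 - 3*c^2/10 - 3*c/4 + 3*sin(5*c/2)/10


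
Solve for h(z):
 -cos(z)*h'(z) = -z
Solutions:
 h(z) = C1 + Integral(z/cos(z), z)


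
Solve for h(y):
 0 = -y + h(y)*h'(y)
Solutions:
 h(y) = -sqrt(C1 + y^2)
 h(y) = sqrt(C1 + y^2)


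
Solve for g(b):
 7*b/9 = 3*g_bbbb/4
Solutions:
 g(b) = C1 + C2*b + C3*b^2 + C4*b^3 + 7*b^5/810


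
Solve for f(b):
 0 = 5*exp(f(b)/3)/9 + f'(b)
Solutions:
 f(b) = 3*log(1/(C1 + 5*b)) + 9*log(3)


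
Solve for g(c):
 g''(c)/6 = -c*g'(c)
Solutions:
 g(c) = C1 + C2*erf(sqrt(3)*c)


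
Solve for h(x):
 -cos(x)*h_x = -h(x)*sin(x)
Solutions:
 h(x) = C1/cos(x)


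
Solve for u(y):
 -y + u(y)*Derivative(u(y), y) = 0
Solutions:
 u(y) = -sqrt(C1 + y^2)
 u(y) = sqrt(C1 + y^2)


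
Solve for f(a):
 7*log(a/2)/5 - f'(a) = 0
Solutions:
 f(a) = C1 + 7*a*log(a)/5 - 7*a/5 - 7*a*log(2)/5


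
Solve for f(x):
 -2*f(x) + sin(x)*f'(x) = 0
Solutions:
 f(x) = C1*(cos(x) - 1)/(cos(x) + 1)


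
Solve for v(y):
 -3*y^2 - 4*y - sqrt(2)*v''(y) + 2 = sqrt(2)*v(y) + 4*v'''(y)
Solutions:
 v(y) = C1*exp(y*(-2*sqrt(2) + 2^(2/3)/(12*sqrt(165) + 109*sqrt(2))^(1/3) + 2^(1/3)*(12*sqrt(165) + 109*sqrt(2))^(1/3))/24)*sin(2^(1/3)*sqrt(3)*y*(-(12*sqrt(165) + 109*sqrt(2))^(1/3) + 2^(1/3)/(12*sqrt(165) + 109*sqrt(2))^(1/3))/24) + C2*exp(y*(-2*sqrt(2) + 2^(2/3)/(12*sqrt(165) + 109*sqrt(2))^(1/3) + 2^(1/3)*(12*sqrt(165) + 109*sqrt(2))^(1/3))/24)*cos(2^(1/3)*sqrt(3)*y*(-(12*sqrt(165) + 109*sqrt(2))^(1/3) + 2^(1/3)/(12*sqrt(165) + 109*sqrt(2))^(1/3))/24) + C3*exp(-y*(2^(2/3)/(12*sqrt(165) + 109*sqrt(2))^(1/3) + sqrt(2) + 2^(1/3)*(12*sqrt(165) + 109*sqrt(2))^(1/3))/12) - 3*sqrt(2)*y^2/2 - 2*sqrt(2)*y + 4*sqrt(2)


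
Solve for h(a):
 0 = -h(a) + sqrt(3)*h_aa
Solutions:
 h(a) = C1*exp(-3^(3/4)*a/3) + C2*exp(3^(3/4)*a/3)


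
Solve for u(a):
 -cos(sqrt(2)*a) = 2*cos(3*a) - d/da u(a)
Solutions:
 u(a) = C1 + 2*sin(3*a)/3 + sqrt(2)*sin(sqrt(2)*a)/2


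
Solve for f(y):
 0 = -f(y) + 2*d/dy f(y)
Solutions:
 f(y) = C1*exp(y/2)


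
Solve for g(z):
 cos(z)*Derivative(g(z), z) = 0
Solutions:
 g(z) = C1


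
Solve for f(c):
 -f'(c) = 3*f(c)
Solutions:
 f(c) = C1*exp(-3*c)


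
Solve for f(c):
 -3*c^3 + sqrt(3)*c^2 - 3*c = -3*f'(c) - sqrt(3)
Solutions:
 f(c) = C1 + c^4/4 - sqrt(3)*c^3/9 + c^2/2 - sqrt(3)*c/3


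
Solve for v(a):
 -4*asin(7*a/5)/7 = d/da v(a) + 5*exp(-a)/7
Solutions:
 v(a) = C1 - 4*a*asin(7*a/5)/7 - 4*sqrt(25 - 49*a^2)/49 + 5*exp(-a)/7


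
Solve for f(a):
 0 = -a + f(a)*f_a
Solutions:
 f(a) = -sqrt(C1 + a^2)
 f(a) = sqrt(C1 + a^2)


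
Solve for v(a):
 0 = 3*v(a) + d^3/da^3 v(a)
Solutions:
 v(a) = C3*exp(-3^(1/3)*a) + (C1*sin(3^(5/6)*a/2) + C2*cos(3^(5/6)*a/2))*exp(3^(1/3)*a/2)


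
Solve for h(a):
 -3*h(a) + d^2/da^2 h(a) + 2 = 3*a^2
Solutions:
 h(a) = C1*exp(-sqrt(3)*a) + C2*exp(sqrt(3)*a) - a^2


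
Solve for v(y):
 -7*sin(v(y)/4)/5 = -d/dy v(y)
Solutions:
 -7*y/5 + 2*log(cos(v(y)/4) - 1) - 2*log(cos(v(y)/4) + 1) = C1


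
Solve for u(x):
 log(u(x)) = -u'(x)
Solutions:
 li(u(x)) = C1 - x


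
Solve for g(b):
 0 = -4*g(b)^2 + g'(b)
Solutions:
 g(b) = -1/(C1 + 4*b)


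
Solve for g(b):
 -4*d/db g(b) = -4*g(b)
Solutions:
 g(b) = C1*exp(b)


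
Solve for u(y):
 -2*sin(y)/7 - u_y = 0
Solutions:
 u(y) = C1 + 2*cos(y)/7


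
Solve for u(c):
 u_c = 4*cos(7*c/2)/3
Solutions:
 u(c) = C1 + 8*sin(7*c/2)/21


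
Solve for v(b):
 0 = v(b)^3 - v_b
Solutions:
 v(b) = -sqrt(2)*sqrt(-1/(C1 + b))/2
 v(b) = sqrt(2)*sqrt(-1/(C1 + b))/2


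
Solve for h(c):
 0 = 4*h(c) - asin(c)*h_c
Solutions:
 h(c) = C1*exp(4*Integral(1/asin(c), c))


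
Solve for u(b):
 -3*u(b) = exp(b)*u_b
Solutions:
 u(b) = C1*exp(3*exp(-b))


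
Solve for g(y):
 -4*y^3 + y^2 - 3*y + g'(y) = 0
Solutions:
 g(y) = C1 + y^4 - y^3/3 + 3*y^2/2


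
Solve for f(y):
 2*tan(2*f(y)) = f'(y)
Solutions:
 f(y) = -asin(C1*exp(4*y))/2 + pi/2
 f(y) = asin(C1*exp(4*y))/2


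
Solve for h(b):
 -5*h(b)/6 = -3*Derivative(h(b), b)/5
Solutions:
 h(b) = C1*exp(25*b/18)


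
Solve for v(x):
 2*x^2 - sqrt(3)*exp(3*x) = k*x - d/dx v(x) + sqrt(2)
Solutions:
 v(x) = C1 + k*x^2/2 - 2*x^3/3 + sqrt(2)*x + sqrt(3)*exp(3*x)/3


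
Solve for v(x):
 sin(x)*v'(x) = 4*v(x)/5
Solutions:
 v(x) = C1*(cos(x) - 1)^(2/5)/(cos(x) + 1)^(2/5)


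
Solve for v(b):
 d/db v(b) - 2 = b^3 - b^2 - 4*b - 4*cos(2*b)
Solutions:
 v(b) = C1 + b^4/4 - b^3/3 - 2*b^2 + 2*b - 2*sin(2*b)


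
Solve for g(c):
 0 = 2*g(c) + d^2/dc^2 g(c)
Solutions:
 g(c) = C1*sin(sqrt(2)*c) + C2*cos(sqrt(2)*c)


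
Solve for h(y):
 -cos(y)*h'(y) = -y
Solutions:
 h(y) = C1 + Integral(y/cos(y), y)


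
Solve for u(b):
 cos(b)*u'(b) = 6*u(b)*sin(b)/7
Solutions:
 u(b) = C1/cos(b)^(6/7)


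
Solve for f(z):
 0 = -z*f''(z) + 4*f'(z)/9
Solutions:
 f(z) = C1 + C2*z^(13/9)


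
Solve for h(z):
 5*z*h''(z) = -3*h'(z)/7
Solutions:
 h(z) = C1 + C2*z^(32/35)


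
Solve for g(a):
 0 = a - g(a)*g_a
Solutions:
 g(a) = -sqrt(C1 + a^2)
 g(a) = sqrt(C1 + a^2)


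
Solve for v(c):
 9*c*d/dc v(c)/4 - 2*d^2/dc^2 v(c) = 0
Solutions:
 v(c) = C1 + C2*erfi(3*c/4)


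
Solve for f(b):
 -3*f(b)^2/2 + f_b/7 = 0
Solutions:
 f(b) = -2/(C1 + 21*b)


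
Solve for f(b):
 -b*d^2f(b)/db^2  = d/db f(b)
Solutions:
 f(b) = C1 + C2*log(b)


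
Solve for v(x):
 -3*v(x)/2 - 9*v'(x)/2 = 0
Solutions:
 v(x) = C1*exp(-x/3)


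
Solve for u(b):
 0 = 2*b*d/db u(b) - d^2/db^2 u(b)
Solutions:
 u(b) = C1 + C2*erfi(b)


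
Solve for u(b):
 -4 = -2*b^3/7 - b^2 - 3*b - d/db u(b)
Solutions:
 u(b) = C1 - b^4/14 - b^3/3 - 3*b^2/2 + 4*b


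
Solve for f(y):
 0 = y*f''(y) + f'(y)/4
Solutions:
 f(y) = C1 + C2*y^(3/4)


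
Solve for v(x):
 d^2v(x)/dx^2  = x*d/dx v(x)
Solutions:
 v(x) = C1 + C2*erfi(sqrt(2)*x/2)


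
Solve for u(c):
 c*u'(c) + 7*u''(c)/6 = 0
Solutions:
 u(c) = C1 + C2*erf(sqrt(21)*c/7)


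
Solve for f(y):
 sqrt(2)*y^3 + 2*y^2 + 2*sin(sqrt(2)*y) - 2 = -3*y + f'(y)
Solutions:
 f(y) = C1 + sqrt(2)*y^4/4 + 2*y^3/3 + 3*y^2/2 - 2*y - sqrt(2)*cos(sqrt(2)*y)


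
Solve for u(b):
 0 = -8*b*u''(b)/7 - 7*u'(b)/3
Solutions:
 u(b) = C1 + C2/b^(25/24)


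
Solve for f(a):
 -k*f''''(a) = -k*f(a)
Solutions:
 f(a) = C1*exp(-a) + C2*exp(a) + C3*sin(a) + C4*cos(a)


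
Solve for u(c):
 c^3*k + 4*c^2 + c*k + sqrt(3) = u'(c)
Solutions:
 u(c) = C1 + c^4*k/4 + 4*c^3/3 + c^2*k/2 + sqrt(3)*c


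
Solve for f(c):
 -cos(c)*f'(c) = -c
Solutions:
 f(c) = C1 + Integral(c/cos(c), c)


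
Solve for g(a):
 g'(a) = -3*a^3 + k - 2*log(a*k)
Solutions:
 g(a) = C1 - 3*a^4/4 + a*(k + 2) - 2*a*log(a*k)


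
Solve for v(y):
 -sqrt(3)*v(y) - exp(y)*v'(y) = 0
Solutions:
 v(y) = C1*exp(sqrt(3)*exp(-y))


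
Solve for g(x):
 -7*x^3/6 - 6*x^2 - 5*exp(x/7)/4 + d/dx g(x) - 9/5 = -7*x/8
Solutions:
 g(x) = C1 + 7*x^4/24 + 2*x^3 - 7*x^2/16 + 9*x/5 + 35*exp(x/7)/4


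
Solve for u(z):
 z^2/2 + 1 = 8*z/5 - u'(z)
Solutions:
 u(z) = C1 - z^3/6 + 4*z^2/5 - z


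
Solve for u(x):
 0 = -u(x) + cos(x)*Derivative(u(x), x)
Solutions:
 u(x) = C1*sqrt(sin(x) + 1)/sqrt(sin(x) - 1)


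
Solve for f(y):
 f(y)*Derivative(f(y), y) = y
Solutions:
 f(y) = -sqrt(C1 + y^2)
 f(y) = sqrt(C1 + y^2)


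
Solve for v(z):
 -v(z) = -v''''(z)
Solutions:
 v(z) = C1*exp(-z) + C2*exp(z) + C3*sin(z) + C4*cos(z)


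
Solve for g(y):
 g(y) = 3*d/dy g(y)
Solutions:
 g(y) = C1*exp(y/3)


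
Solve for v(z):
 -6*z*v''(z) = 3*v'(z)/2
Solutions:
 v(z) = C1 + C2*z^(3/4)


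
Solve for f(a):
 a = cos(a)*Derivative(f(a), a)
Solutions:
 f(a) = C1 + Integral(a/cos(a), a)


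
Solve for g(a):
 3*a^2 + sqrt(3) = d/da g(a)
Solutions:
 g(a) = C1 + a^3 + sqrt(3)*a


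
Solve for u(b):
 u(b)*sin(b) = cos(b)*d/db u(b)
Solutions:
 u(b) = C1/cos(b)


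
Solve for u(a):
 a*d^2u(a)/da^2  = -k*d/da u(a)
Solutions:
 u(a) = C1 + a^(1 - re(k))*(C2*sin(log(a)*Abs(im(k))) + C3*cos(log(a)*im(k)))


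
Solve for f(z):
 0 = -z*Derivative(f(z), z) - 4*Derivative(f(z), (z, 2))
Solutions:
 f(z) = C1 + C2*erf(sqrt(2)*z/4)


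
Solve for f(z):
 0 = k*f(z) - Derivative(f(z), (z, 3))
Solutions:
 f(z) = C1*exp(k^(1/3)*z) + C2*exp(k^(1/3)*z*(-1 + sqrt(3)*I)/2) + C3*exp(-k^(1/3)*z*(1 + sqrt(3)*I)/2)


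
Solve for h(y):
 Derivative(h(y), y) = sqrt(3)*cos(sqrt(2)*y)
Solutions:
 h(y) = C1 + sqrt(6)*sin(sqrt(2)*y)/2


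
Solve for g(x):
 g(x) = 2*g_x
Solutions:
 g(x) = C1*exp(x/2)


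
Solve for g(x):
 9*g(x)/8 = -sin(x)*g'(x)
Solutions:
 g(x) = C1*(cos(x) + 1)^(9/16)/(cos(x) - 1)^(9/16)


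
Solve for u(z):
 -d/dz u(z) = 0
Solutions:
 u(z) = C1


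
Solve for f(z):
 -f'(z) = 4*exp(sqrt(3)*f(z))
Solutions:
 f(z) = sqrt(3)*(2*log(1/(C1 + 4*z)) - log(3))/6


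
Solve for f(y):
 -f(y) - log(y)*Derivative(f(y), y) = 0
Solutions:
 f(y) = C1*exp(-li(y))


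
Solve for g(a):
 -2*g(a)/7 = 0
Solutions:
 g(a) = 0


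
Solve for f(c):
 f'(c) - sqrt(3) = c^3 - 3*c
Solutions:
 f(c) = C1 + c^4/4 - 3*c^2/2 + sqrt(3)*c


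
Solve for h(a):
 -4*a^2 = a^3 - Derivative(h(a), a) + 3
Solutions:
 h(a) = C1 + a^4/4 + 4*a^3/3 + 3*a


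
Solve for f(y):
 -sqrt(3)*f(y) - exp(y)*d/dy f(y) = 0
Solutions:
 f(y) = C1*exp(sqrt(3)*exp(-y))


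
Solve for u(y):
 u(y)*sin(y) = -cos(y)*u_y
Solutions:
 u(y) = C1*cos(y)


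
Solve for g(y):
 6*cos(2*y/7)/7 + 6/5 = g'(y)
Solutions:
 g(y) = C1 + 6*y/5 + 3*sin(2*y/7)


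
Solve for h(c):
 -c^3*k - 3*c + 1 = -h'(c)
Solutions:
 h(c) = C1 + c^4*k/4 + 3*c^2/2 - c


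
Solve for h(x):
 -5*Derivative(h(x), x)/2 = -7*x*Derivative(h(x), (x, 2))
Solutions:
 h(x) = C1 + C2*x^(19/14)


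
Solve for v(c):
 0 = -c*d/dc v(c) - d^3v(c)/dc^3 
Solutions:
 v(c) = C1 + Integral(C2*airyai(-c) + C3*airybi(-c), c)


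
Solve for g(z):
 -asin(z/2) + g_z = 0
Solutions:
 g(z) = C1 + z*asin(z/2) + sqrt(4 - z^2)


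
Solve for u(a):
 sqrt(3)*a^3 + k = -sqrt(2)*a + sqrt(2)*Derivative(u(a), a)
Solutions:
 u(a) = C1 + sqrt(6)*a^4/8 + a^2/2 + sqrt(2)*a*k/2


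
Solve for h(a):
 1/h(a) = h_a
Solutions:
 h(a) = -sqrt(C1 + 2*a)
 h(a) = sqrt(C1 + 2*a)


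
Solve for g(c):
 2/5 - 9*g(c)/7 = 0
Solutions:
 g(c) = 14/45


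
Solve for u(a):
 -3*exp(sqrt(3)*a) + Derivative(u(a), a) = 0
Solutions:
 u(a) = C1 + sqrt(3)*exp(sqrt(3)*a)


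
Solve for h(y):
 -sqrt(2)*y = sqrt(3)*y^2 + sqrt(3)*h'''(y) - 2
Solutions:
 h(y) = C1 + C2*y + C3*y^2 - y^5/60 - sqrt(6)*y^4/72 + sqrt(3)*y^3/9


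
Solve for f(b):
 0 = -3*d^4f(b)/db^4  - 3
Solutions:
 f(b) = C1 + C2*b + C3*b^2 + C4*b^3 - b^4/24


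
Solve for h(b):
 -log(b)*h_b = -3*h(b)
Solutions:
 h(b) = C1*exp(3*li(b))


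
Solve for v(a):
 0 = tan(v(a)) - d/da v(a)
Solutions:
 v(a) = pi - asin(C1*exp(a))
 v(a) = asin(C1*exp(a))


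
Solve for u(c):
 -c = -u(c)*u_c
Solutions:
 u(c) = -sqrt(C1 + c^2)
 u(c) = sqrt(C1 + c^2)


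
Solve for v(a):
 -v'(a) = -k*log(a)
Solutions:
 v(a) = C1 + a*k*log(a) - a*k


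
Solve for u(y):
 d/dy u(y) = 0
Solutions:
 u(y) = C1


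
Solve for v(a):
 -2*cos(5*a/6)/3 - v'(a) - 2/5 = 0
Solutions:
 v(a) = C1 - 2*a/5 - 4*sin(5*a/6)/5


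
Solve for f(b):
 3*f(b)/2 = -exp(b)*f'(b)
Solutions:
 f(b) = C1*exp(3*exp(-b)/2)


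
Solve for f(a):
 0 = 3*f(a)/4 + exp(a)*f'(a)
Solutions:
 f(a) = C1*exp(3*exp(-a)/4)


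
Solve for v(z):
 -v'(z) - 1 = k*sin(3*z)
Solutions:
 v(z) = C1 + k*cos(3*z)/3 - z


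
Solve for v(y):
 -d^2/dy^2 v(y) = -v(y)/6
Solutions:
 v(y) = C1*exp(-sqrt(6)*y/6) + C2*exp(sqrt(6)*y/6)


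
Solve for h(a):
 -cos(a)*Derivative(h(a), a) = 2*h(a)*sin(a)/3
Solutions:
 h(a) = C1*cos(a)^(2/3)


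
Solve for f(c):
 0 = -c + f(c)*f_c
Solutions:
 f(c) = -sqrt(C1 + c^2)
 f(c) = sqrt(C1 + c^2)


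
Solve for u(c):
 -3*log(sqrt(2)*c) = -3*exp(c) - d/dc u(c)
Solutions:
 u(c) = C1 + 3*c*log(c) + c*(-3 + 3*log(2)/2) - 3*exp(c)


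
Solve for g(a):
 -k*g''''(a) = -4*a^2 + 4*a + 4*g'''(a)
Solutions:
 g(a) = C1 + C2*a + C3*a^2 + C4*exp(-4*a/k) + a^5/60 - a^4*(k + 2)/48 + a^3*k*(k + 2)/48


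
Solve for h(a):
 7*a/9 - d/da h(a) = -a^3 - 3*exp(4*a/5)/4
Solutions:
 h(a) = C1 + a^4/4 + 7*a^2/18 + 15*exp(4*a/5)/16
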